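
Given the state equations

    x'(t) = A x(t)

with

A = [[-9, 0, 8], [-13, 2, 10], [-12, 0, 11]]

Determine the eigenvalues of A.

det(sI - A) = s^3 - (tr A)s^2 + (M11 + M22 + M33)s - det A, where Mii is the 2×2 principal minor of A obtained by deleting row i and column i.
tr A = (-9) + 2 + 11 = 4; M11 = 2·11 - 10·0 = 22 - 0 = 22; M22 = (-9)·11 - 8·(-12) = -99 - (-96) = -3; M33 = (-9)·2 - 0·(-13) = -18 - 0 = -18; sum of minors = 1.
det A = (-9)·(2·11 - 10·0) - 0·((-13)·11 - 10·(-12)) + 8·((-13)·0 - 2·(-12)) = (-9)·22 - 0·(-23) + 8·24 = -6.
So p(s) = det(sI - A) = s^3 - 4s^2 + s + 6.
Rational-root test: any integer root divides 6. Testing small divisors, s = -1 works: p(-1) = -1 + (-4) + (-1) + 6 = 0, so (s + 1) is a factor.
Dividing, p(s) = (s + 1)(s^2 - 5s + 6).
Factor s^2 - 5s + 6: two numbers with sum 5 and product 6 are 3 and 2, so s^2 - 5s + 6 = (s - 3)(s - 2).
Hence p(s) = (s - 3) (s - 2) (s + 1), with roots -1, 2, 3.
At least one eigenvalue has non-negative real part, so the system is not asymptotically stable.

-1, 2, 3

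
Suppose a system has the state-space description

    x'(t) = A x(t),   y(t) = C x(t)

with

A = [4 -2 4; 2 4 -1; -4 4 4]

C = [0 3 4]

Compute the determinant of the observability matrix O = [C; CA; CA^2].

-5212

CA = [[-10, 28, 13]]
CA^2 = [[-36, 184, -16]]
Observability matrix O = [C; CA; CA^2] = [[0, 3, 4], [-10, 28, 13], [-36, 184, -16]]
Expanding along the first row, det(O) = 0·(28·(-16) - 13·184) - 3·((-10)·(-16) - 13·(-36)) + 4·((-10)·184 - 28·(-36)) = 0·(-2840) - 3·628 + 4·(-832) = -5212
Since det(O) ≠ 0, rank(O) = 3 and the system is completely observable.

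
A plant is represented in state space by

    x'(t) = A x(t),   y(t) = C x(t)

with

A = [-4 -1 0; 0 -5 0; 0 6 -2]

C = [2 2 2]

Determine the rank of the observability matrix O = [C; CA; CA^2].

2

CA = [[-8, 0, -4]]
CA^2 = [[32, -16, 8]]
Observability matrix O = [C; CA; CA^2] = [[2, 2, 2], [-8, 0, -4], [32, -16, 8]]
The columns c1, c2, c3 of O are linearly dependent: -c1 - c2 + 2·c3 = 0 (check each entry), so rank(O) ≤ 2.
The 2×2 minor from rows 1, 2, columns 1, 2 is 2·0 - 2·(-8) = 0 - (-16) = 16 ≠ 0, so rank(O) = 2.
rank(O) = 2 < n = 3, so the pair (A, C) is not completely observable.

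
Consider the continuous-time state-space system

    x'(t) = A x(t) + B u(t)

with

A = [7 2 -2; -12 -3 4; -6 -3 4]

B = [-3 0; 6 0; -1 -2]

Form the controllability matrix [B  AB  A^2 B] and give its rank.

AB = [[-7, 4], [14, -8], [-4, -8]]
A^2B = [[-13, 28], [26, -56], [-16, -32]]
Controllability matrix C = [B  AB  A^2B] = [[-3, 0, -7, 4, -13, 28], [6, 0, 14, -8, 26, -56], [-1, -2, -4, -8, -16, -32]]
The rows r1, r2, r3 of C are linearly dependent: 2·r1 + r2 = 0 (check each entry), so rank(C) ≤ 2.
The 2×2 minor from rows 1, 3, columns 1, 2 is (-3)·(-2) - 0·(-1) = 6 - 0 = 6 ≠ 0, so rank(C) = 2.
rank(C) = 2 < n = 3, so the pair (A, B) is not completely controllable.

2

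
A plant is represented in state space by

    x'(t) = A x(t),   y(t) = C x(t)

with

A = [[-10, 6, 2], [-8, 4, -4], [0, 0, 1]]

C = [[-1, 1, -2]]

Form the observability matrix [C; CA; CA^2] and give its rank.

2

CA = [[2, -2, -8]]
CA^2 = [[-4, 4, 4]]
Observability matrix O = [C; CA; CA^2] = [[-1, 1, -2], [2, -2, -8], [-4, 4, 4]]
The columns c1, c2, c3 of O are linearly dependent: c1 + c2 = 0 (check each entry), so rank(O) ≤ 2.
The 2×2 minor from rows 1, 2, columns 1, 3 is (-1)·(-8) - (-2)·2 = 8 - (-4) = 12 ≠ 0, so rank(O) = 2.
rank(O) = 2 < n = 3, so the pair (A, C) is not completely observable.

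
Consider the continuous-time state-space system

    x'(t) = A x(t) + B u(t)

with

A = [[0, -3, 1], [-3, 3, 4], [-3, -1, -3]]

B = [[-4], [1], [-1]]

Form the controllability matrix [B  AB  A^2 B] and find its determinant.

7225

AB = [[-4], [11], [14]]
A^2B = [[-19], [101], [-41]]
Controllability matrix C = [B  AB  A^2B] = [[-4, -4, -19], [1, 11, 101], [-1, 14, -41]]
Expanding along the first row, det(C) = (-4)·(11·(-41) - 101·14) - (-4)·(1·(-41) - 101·(-1)) + (-19)·(1·14 - 11·(-1)) = (-4)·(-1865) - (-4)·60 + (-19)·25 = 7225
Since det(C) ≠ 0, rank(C) = 3 and the system is completely controllable.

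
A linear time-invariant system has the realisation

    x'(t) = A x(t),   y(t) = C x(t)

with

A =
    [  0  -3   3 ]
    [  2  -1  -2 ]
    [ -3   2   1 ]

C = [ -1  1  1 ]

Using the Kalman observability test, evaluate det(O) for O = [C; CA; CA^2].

-70

CA = [[-1, 4, -4]]
CA^2 = [[20, -9, -15]]
Observability matrix O = [C; CA; CA^2] = [[-1, 1, 1], [-1, 4, -4], [20, -9, -15]]
Expanding along the first row, det(O) = (-1)·(4·(-15) - (-4)·(-9)) - 1·((-1)·(-15) - (-4)·20) + 1·((-1)·(-9) - 4·20) = (-1)·(-96) - 1·95 + 1·(-71) = -70
Since det(O) ≠ 0, rank(O) = 3 and the system is completely observable.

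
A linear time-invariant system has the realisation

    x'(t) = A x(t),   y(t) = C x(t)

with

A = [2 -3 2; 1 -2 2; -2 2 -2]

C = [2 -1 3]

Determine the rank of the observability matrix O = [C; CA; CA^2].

CA = [[-3, 2, -4]]
CA^2 = [[4, -3, 6]]
Observability matrix O = [C; CA; CA^2] = [[2, -1, 3], [-3, 2, -4], [4, -3, 6]]
det(O) = 2·(2·6 - (-4)·(-3)) - (-1)·((-3)·6 - (-4)·4) + 3·((-3)·(-3) - 2·4) = 2·0 - (-1)·(-2) + 3·1 = 1 ≠ 0, so rank(O) = 3.
rank(O) = 3 = n, so the pair (A, C) is completely observable.

3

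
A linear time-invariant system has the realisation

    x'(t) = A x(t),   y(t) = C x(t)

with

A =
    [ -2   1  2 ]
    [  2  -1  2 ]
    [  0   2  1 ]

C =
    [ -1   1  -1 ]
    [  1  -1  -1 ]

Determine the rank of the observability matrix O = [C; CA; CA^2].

CA = [[4, -4, -1], [-4, 0, -1]]
CA^2 = [[-16, 6, -1], [8, -6, -9]]
Observability matrix O = [C; CA; CA^2] = [[-1, 1, -1], [1, -1, -1], [4, -4, -1], [-4, 0, -1], [-16, 6, -1], [8, -6, -9]]
Take the 3×3 submatrix of O formed by rows 1, 2, 4: [[-1, 1, -1], [1, -1, -1], [-4, 0, -1]]. Its determinant is (-1)·((-1)·(-1) - (-1)·0) - 1·(1·(-1) - (-1)·(-4)) + (-1)·(1·0 - (-1)·(-4)) = (-1)·1 - 1·(-5) + (-1)·(-4) = 8 ≠ 0.
So rank(O) ≥ 3; since O has 3 columns, rank(O) = 3.
rank(O) = 3 = n, so the pair (A, C) is completely observable.

3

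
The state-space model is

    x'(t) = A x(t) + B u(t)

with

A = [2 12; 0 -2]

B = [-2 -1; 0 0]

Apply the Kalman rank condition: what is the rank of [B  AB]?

1

AB = [[-4, -2], [0, 0]]
Controllability matrix C = [B  AB] = [[-2, -1, -4, -2], [0, 0, 0, 0]]
Every column of C is a scalar multiple of column 1 = [-2, 0] (multipliers 1, 1/2, 2, 1), so the columns span a one-dimensional space.
C ≠ 0, hence rank(C) = 1.
rank(C) = 1 < n = 2, so the pair (A, B) is not completely controllable.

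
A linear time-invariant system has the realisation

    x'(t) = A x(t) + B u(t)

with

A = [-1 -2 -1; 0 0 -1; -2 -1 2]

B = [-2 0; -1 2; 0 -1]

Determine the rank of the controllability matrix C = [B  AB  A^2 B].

3

AB = [[4, -3], [0, 1], [5, -4]]
A^2B = [[-9, 5], [-5, 4], [2, -3]]
Controllability matrix C = [B  AB  A^2B] = [[-2, 0, 4, -3, -9, 5], [-1, 2, 0, 1, -5, 4], [0, -1, 5, -4, 2, -3]]
Take the 3×3 submatrix of C formed by columns 1, 2, 3: [[-2, 0, 4], [-1, 2, 0], [0, -1, 5]]. Its determinant is (-2)·(2·5 - 0·(-1)) - 0·((-1)·5 - 0·0) + 4·((-1)·(-1) - 2·0) = (-2)·10 - 0·(-5) + 4·1 = -16 ≠ 0.
So rank(C) ≥ 3; since C has 3 rows, rank(C) = 3.
rank(C) = 3 = n, so the pair (A, B) is completely controllable.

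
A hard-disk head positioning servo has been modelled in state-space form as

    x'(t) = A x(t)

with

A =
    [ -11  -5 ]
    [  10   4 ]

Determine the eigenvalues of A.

-6, -1

det(sI - A) = s^2 - (tr A)s + det A, with tr A = (-11) + 4 = -7 and det A = (-11)·4 - (-5)·10 = -44 - (-50) = 6.
So p(s) = det(sI - A) = s^2 + 7s + 6.
Factor s^2 + 7s + 6: two numbers with sum -7 and product 6 are -1 and -6, so s^2 + 7s + 6 = (s + 1)(s + 6).
Hence p(s) = (s + 1) (s + 6), with roots -6, -1.
All eigenvalues have negative real part, so the system is asymptotically stable.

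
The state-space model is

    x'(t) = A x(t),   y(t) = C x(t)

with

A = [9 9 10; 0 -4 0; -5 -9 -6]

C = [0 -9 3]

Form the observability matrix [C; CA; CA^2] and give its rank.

2

CA = [[-15, 9, -18]]
CA^2 = [[-45, -9, -42]]
Observability matrix O = [C; CA; CA^2] = [[0, -9, 3], [-15, 9, -18], [-45, -9, -42]]
The columns c1, c2, c3 of O are linearly dependent: -3·c1 + c2 + 3·c3 = 0 (check each entry), so rank(O) ≤ 2.
The 2×2 minor from rows 1, 2, columns 1, 2 is 0·9 - (-9)·(-15) = 0 - 135 = -135 ≠ 0, so rank(O) = 2.
rank(O) = 2 < n = 3, so the pair (A, C) is not completely observable.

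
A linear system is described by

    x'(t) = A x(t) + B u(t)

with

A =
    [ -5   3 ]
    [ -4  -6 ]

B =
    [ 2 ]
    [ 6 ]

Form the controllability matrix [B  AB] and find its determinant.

-136

AB = [[8], [-44]]
Controllability matrix C = [B  AB] = [[2, 8], [6, -44]]
det(C) = 2·(-44) - 8·6 = -88 - 48 = -136
Since det(C) ≠ 0, rank(C) = 2 and the system is completely controllable.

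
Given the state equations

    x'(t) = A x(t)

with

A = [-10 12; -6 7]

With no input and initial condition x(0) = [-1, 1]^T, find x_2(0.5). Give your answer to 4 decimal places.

det(sI - A) = s^2 - (tr A)s + det A, with tr A = (-10) + 7 = -3 and det A = (-10)·7 - 12·(-6) = -70 - (-72) = 2.
So p(s) = det(sI - A) = s^2 + 3s + 2.
Factor s^2 + 3s + 2: two numbers with sum -3 and product 2 are -1 and -2, so s^2 + 3s + 2 = (s + 1)(s + 2).
Hence p(s) = (s + 1) (s + 2), with roots -2, -1.
The eigenvalues -2, -1 are distinct and real, so A is diagonalisable and x(t) = e^{At} x(0) = V diag(e^{λ_i t}) V^{-1} x(0), where the columns of V are the eigenvectors.
λ = -2: A - (-2)I = [[-8, 12], [-6, 9]]. Row 1 gives (-8)·v1 + 12·v2 = 0, so take v_1 = [3, 2]^T.
λ = -1: A - (-1)I = [[-9, 12], [-6, 8]]. Row 1 gives (-9)·v1 + 12·v2 = 0, so take v_2 = [-4, -3]^T.
V = [v_1 v_2] = [[3, -4], [2, -3]] has det V = -1, so V^{-1} = adj(V)/det V = [[3, -4], [2, -3]].
Modal coordinates z(0) = V^{-1} x(0): 3·(-1) + (-4)·1 = -7; 2·(-1) + (-3)·1 = -5; so z(0) = [-7, -5]^T.
x_2(t) = Σ_i (v_i)_2 · z_i(0) · e^{λ_i t} (row 2 of V times the modal terms).
x_2(0.5) = 2·(-7)·e^{-2·0.5} + (-3)·(-5)·e^{-1·0.5} = (-14)·0.36787944 + 15·0.60653066 = 3.9476.

3.9476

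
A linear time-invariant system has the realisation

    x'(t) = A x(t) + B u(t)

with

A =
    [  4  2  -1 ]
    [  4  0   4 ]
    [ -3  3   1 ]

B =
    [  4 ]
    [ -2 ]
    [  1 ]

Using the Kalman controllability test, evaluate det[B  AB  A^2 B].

538

AB = [[11], [20], [-17]]
A^2B = [[101], [-24], [10]]
Controllability matrix C = [B  AB  A^2B] = [[4, 11, 101], [-2, 20, -24], [1, -17, 10]]
Expanding along the first row, det(C) = 4·(20·10 - (-24)·(-17)) - 11·((-2)·10 - (-24)·1) + 101·((-2)·(-17) - 20·1) = 4·(-208) - 11·4 + 101·14 = 538
Since det(C) ≠ 0, rank(C) = 3 and the system is completely controllable.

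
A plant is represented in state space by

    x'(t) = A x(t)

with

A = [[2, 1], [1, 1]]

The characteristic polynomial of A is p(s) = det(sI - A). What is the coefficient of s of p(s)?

For a 2×2 matrix, det(sI - A) = s^2 - (tr A)s + det A.
tr A = 3, det A = 1.
So p(s) = s^2 - 3s + 1.
The coefficient of s is -3.

-3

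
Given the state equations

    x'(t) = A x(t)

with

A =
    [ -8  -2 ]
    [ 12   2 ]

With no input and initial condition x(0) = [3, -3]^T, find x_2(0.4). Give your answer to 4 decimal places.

1.6212

det(sI - A) = s^2 - (tr A)s + det A, with tr A = (-8) + 2 = -6 and det A = (-8)·2 - (-2)·12 = -16 - (-24) = 8.
So p(s) = det(sI - A) = s^2 + 6s + 8.
Factor s^2 + 6s + 8: two numbers with sum -6 and product 8 are -2 and -4, so s^2 + 6s + 8 = (s + 2)(s + 4).
Hence p(s) = (s + 2) (s + 4), with roots -4, -2.
The eigenvalues -4, -2 are distinct and real, so A is diagonalisable and x(t) = e^{At} x(0) = V diag(e^{λ_i t}) V^{-1} x(0), where the columns of V are the eigenvectors.
λ = -4: A - (-4)I = [[-4, -2], [12, 6]]. Row 1 gives (-4)·v1 + (-2)·v2 = 0, so take v_1 = [1, -2]^T.
λ = -2: A - (-2)I = [[-6, -2], [12, 4]]. Row 1 gives (-6)·v1 + (-2)·v2 = 0, so take v_2 = [-1, 3]^T.
V = [v_1 v_2] = [[1, -1], [-2, 3]] has det V = 1, so V^{-1} = adj(V)/det V = [[3, 1], [2, 1]].
Modal coordinates z(0) = V^{-1} x(0): 3·3 + 1·(-3) = 6; 2·3 + 1·(-3) = 3; so z(0) = [6, 3]^T.
x_2(t) = Σ_i (v_i)_2 · z_i(0) · e^{λ_i t} (row 2 of V times the modal terms).
x_2(0.4) = (-2)·6·e^{-4·0.4} + 3·3·e^{-2·0.4} = (-12)·0.201897 + 9·0.449329 = 1.6212.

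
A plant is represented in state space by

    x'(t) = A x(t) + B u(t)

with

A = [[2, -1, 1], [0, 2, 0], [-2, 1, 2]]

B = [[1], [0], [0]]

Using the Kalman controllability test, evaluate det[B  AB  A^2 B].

0

AB = [[2], [0], [-2]]
A^2B = [[2], [0], [-8]]
Controllability matrix C = [B  AB  A^2B] = [[1, 2, 2], [0, 0, 0], [0, -2, -8]]
Expanding along the first row, det(C) = 1·(0·(-8) - 0·(-2)) - 2·(0·(-8) - 0·0) + 2·(0·(-2) - 0·0) = 1·0 - 2·0 + 2·0 = 0
Since det(C) = 0, rank(C) < 3 and the system is not completely controllable.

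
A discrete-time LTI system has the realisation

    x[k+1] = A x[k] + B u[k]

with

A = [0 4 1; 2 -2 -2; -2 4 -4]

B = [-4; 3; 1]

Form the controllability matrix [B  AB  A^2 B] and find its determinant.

AB = [[13], [-16], [16]]
A^2B = [[-48], [26], [-154]]
Controllability matrix C = [B  AB  A^2B] = [[-4, 13, -48], [3, -16, 26], [1, 16, -154]]
Expanding along the first row, det(C) = (-4)·((-16)·(-154) - 26·16) - 13·(3·(-154) - 26·1) + (-48)·(3·16 - (-16)·1) = (-4)·2048 - 13·(-488) + (-48)·64 = -4920
Since det(C) ≠ 0, rank(C) = 3 and the system is completely controllable.

-4920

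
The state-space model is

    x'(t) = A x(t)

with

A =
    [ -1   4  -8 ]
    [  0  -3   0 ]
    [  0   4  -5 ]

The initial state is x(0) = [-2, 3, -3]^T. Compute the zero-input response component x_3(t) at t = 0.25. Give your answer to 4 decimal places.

0.2557

det(sI - A) = s^3 - (tr A)s^2 + (M11 + M22 + M33)s - det A, where Mii is the 2×2 principal minor of A obtained by deleting row i and column i.
tr A = (-1) + (-3) + (-5) = -9; M11 = (-3)·(-5) - 0·4 = 15 - 0 = 15; M22 = (-1)·(-5) - (-8)·0 = 5 - 0 = 5; M33 = (-1)·(-3) - 4·0 = 3 - 0 = 3; sum of minors = 23.
det A = (-1)·((-3)·(-5) - 0·4) - 4·(0·(-5) - 0·0) + (-8)·(0·4 - (-3)·0) = (-1)·15 - 4·0 + (-8)·0 = -15.
So p(s) = det(sI - A) = s^3 + 9s^2 + 23s + 15.
Rational-root test: any integer root divides 15. Testing small divisors, s = -1 works: p(-1) = -1 + 9 + (-23) + 15 = 0, so (s + 1) is a factor.
Dividing, p(s) = (s + 1)(s^2 + 8s + 15).
Factor s^2 + 8s + 15: two numbers with sum -8 and product 15 are -3 and -5, so s^2 + 8s + 15 = (s + 3)(s + 5).
Hence p(s) = (s + 1) (s + 3) (s + 5), with roots -5, -3, -1.
The eigenvalues -5, -3, -1 are distinct and real, so A is diagonalisable and x(t) = e^{At} x(0) = V diag(e^{λ_i t}) V^{-1} x(0), where the columns of V are the eigenvectors.
λ = -5: A - (-5)I = [[4, 4, -8], [0, 2, 0], [0, 4, 0]]. v must be orthogonal to every row; (row 1) × (row 2) = [16, 0, 8], so take v_1 = [2, 0, 1]^T.
λ = -3: A - (-3)I = [[2, 4, -8], [0, 0, 0], [0, 4, -2]]. v must be orthogonal to every row; (row 1) × (row 3) = [24, 4, 8], so take v_2 = [6, 1, 2]^T.
λ = -1: A - (-1)I = [[0, 4, -8], [0, -2, 0], [0, 4, -4]]. v must be orthogonal to every row; (row 1) × (row 2) = [-16, 0, 0], so take v_3 = [1, 0, 0]^T.
V = [v_1 v_2 v_3] = [[2, 6, 1], [0, 1, 0], [1, 2, 0]] has det V = -1, so V^{-1} = adj(V)/det V = [[0, -2, 1], [0, 1, 0], [1, -2, -2]].
Modal coordinates z(0) = V^{-1} x(0): 0·(-2) + (-2)·3 + 1·(-3) = -9; 0·(-2) + 1·3 + 0·(-3) = 3; 1·(-2) + (-2)·3 + (-2)·(-3) = -2; so z(0) = [-9, 3, -2]^T.
x_3(t) = Σ_i (v_i)_3 · z_i(0) · e^{λ_i t} (row 3 of V times the modal terms).
x_3(0.25) = 1·(-9)·e^{-5·0.25} + 2·3·e^{-3·0.25} + 0·(-2)·e^{-1·0.25} = (-9)·0.286505 + 6·0.472367 + 0·0.778801 = 0.2557.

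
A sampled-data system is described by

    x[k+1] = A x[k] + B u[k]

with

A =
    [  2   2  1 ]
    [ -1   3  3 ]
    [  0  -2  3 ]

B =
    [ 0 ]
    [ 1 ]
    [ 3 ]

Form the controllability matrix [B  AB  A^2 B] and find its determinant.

AB = [[5], [12], [7]]
A^2B = [[41], [52], [-3]]
Controllability matrix C = [B  AB  A^2B] = [[0, 5, 41], [1, 12, 52], [3, 7, -3]]
Expanding along the first row, det(C) = 0·(12·(-3) - 52·7) - 5·(1·(-3) - 52·3) + 41·(1·7 - 12·3) = 0·(-400) - 5·(-159) + 41·(-29) = -394
Since det(C) ≠ 0, rank(C) = 3 and the system is completely controllable.

-394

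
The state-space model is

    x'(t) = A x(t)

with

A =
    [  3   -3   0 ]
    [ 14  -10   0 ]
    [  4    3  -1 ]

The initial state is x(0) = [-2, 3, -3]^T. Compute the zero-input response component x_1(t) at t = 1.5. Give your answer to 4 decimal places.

det(sI - A) = s^3 - (tr A)s^2 + (M11 + M22 + M33)s - det A, where Mii is the 2×2 principal minor of A obtained by deleting row i and column i.
tr A = 3 + (-10) + (-1) = -8; M11 = (-10)·(-1) - 0·3 = 10 - 0 = 10; M22 = 3·(-1) - 0·4 = -3 - 0 = -3; M33 = 3·(-10) - (-3)·14 = -30 - (-42) = 12; sum of minors = 19.
det A = 3·((-10)·(-1) - 0·3) - (-3)·(14·(-1) - 0·4) + 0·(14·3 - (-10)·4) = 3·10 - (-3)·(-14) + 0·82 = -12.
So p(s) = det(sI - A) = s^3 + 8s^2 + 19s + 12.
Rational-root test: any integer root divides 12. Testing small divisors, s = -1 works: p(-1) = -1 + 8 + (-19) + 12 = 0, so (s + 1) is a factor.
Dividing, p(s) = (s + 1)(s^2 + 7s + 12).
Factor s^2 + 7s + 12: two numbers with sum -7 and product 12 are -3 and -4, so s^2 + 7s + 12 = (s + 3)(s + 4).
Hence p(s) = (s + 1) (s + 3) (s + 4), with roots -4, -3, -1.
The eigenvalues -4, -3, -1 are distinct and real, so A is diagonalisable and x(t) = e^{At} x(0) = V diag(e^{λ_i t}) V^{-1} x(0), where the columns of V are the eigenvectors.
λ = -4: A - (-4)I = [[7, -3, 0], [14, -6, 0], [4, 3, 3]]. v must be orthogonal to every row; (row 1) × (row 3) = [-9, -21, 33], so take v_1 = [3, 7, -11]^T.
λ = -3: A - (-3)I = [[6, -3, 0], [14, -7, 0], [4, 3, 2]]. v must be orthogonal to every row; (row 1) × (row 3) = [-6, -12, 30], so take v_2 = [1, 2, -5]^T.
λ = -1: A - (-1)I = [[4, -3, 0], [14, -9, 0], [4, 3, 0]]. v must be orthogonal to every row; (row 1) × (row 2) = [0, 0, 6], so take v_3 = [0, 0, 1]^T.
V = [v_1 v_2 v_3] = [[3, 1, 0], [7, 2, 0], [-11, -5, 1]] has det V = -1, so V^{-1} = adj(V)/det V = [[-2, 1, 0], [7, -3, 0], [13, -4, 1]].
Modal coordinates z(0) = V^{-1} x(0): (-2)·(-2) + 1·3 + 0·(-3) = 7; 7·(-2) + (-3)·3 + 0·(-3) = -23; 13·(-2) + (-4)·3 + 1·(-3) = -41; so z(0) = [7, -23, -41]^T.
x_1(t) = Σ_i (v_i)_1 · z_i(0) · e^{λ_i t} (row 1 of V times the modal terms).
x_1(1.5) = 3·7·e^{-4·1.5} + 1·(-23)·e^{-3·1.5} + 0·(-41)·e^{-1·1.5} = 21·0.00247875 + (-23)·0.01110900 + 0·0.22313016 = -0.2035.

-0.2035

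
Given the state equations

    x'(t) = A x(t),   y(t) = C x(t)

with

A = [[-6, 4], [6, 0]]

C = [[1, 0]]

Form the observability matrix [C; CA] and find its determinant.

CA = [[-6, 4]]
Observability matrix O = [C; CA] = [[1, 0], [-6, 4]]
det(O) = 1·4 - 0·(-6) = 4 - 0 = 4
Since det(O) ≠ 0, rank(O) = 2 and the system is completely observable.

4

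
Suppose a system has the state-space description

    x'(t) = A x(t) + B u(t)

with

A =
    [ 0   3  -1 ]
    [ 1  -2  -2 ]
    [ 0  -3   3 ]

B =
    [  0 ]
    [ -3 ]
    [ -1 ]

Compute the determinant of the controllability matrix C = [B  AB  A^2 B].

AB = [[-8], [8], [6]]
A^2B = [[18], [-36], [-6]]
Controllability matrix C = [B  AB  A^2B] = [[0, -8, 18], [-3, 8, -36], [-1, 6, -6]]
Expanding along the first row, det(C) = 0·(8·(-6) - (-36)·6) - (-8)·((-3)·(-6) - (-36)·(-1)) + 18·((-3)·6 - 8·(-1)) = 0·168 - (-8)·(-18) + 18·(-10) = -324
Since det(C) ≠ 0, rank(C) = 3 and the system is completely controllable.

-324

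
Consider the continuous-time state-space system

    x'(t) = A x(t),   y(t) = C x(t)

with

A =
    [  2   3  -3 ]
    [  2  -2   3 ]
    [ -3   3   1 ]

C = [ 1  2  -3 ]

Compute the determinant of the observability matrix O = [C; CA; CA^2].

-225

CA = [[15, -10, 0]]
CA^2 = [[10, 65, -75]]
Observability matrix O = [C; CA; CA^2] = [[1, 2, -3], [15, -10, 0], [10, 65, -75]]
Expanding along the first row, det(O) = 1·((-10)·(-75) - 0·65) - 2·(15·(-75) - 0·10) + (-3)·(15·65 - (-10)·10) = 1·750 - 2·(-1125) + (-3)·1075 = -225
Since det(O) ≠ 0, rank(O) = 3 and the system is completely observable.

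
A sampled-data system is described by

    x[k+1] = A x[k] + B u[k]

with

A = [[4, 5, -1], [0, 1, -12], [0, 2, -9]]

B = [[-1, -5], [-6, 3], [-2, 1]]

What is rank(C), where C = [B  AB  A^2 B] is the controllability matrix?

AB = [[-32, -6], [18, -9], [6, -3]]
A^2B = [[-44, -66], [-54, 27], [-18, 9]]
Controllability matrix C = [B  AB  A^2B] = [[-1, -5, -32, -6, -44, -66], [-6, 3, 18, -9, -54, 27], [-2, 1, 6, -3, -18, 9]]
The rows r1, r2, r3 of C are linearly dependent: -r2 + 3·r3 = 0 (check each entry), so rank(C) ≤ 2.
The 2×2 minor from rows 1, 2, columns 1, 2 is (-1)·3 - (-5)·(-6) = -3 - 30 = -33 ≠ 0, so rank(C) = 2.
rank(C) = 2 < n = 3, so the pair (A, B) is not completely controllable.

2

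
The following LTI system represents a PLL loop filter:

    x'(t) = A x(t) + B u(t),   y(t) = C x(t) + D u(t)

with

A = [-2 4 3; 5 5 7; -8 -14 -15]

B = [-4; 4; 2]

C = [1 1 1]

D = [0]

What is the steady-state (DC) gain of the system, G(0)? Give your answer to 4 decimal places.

G(0) = C(-A)^{-1}B + D = -C A^{-1} B + D.
det A = -60, so A^{-1} = (1/-60)·adj(A) = [[-23/60, -3/10, -13/60], [-19/60, -9/10, -29/60], [1/2, 1, 1/2]]
A^{-1} B = [-1/10, -33/10, 3]^T
C A^{-1} B = -2/5
G(0) = D - C A^{-1} B = 0 - (-2/5) = 2/5 ≈ 0.4000

0.4000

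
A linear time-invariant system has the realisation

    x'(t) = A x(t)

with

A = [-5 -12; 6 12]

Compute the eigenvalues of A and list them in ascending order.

det(sI - A) = s^2 - (tr A)s + det A, with tr A = (-5) + 12 = 7 and det A = (-5)·12 - (-12)·6 = -60 - (-72) = 12.
So p(s) = det(sI - A) = s^2 - 7s + 12.
Factor s^2 - 7s + 12: two numbers with sum 7 and product 12 are 4 and 3, so s^2 - 7s + 12 = (s - 4)(s - 3).
Hence p(s) = (s - 4) (s - 3), with roots 3, 4.
At least one eigenvalue has non-negative real part, so the system is not asymptotically stable.

3, 4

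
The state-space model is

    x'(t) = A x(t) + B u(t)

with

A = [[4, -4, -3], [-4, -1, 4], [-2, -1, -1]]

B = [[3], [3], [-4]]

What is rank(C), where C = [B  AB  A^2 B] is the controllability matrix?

3

AB = [[12], [-31], [-5]]
A^2B = [[187], [-37], [12]]
Controllability matrix C = [B  AB  A^2B] = [[3, 12, 187], [3, -31, -37], [-4, -5, 12]]
det(C) = 3·((-31)·12 - (-37)·(-5)) - 12·(3·12 - (-37)·(-4)) + 187·(3·(-5) - (-31)·(-4)) = 3·(-557) - 12·(-112) + 187·(-139) = -26320 ≠ 0, so rank(C) = 3.
rank(C) = 3 = n, so the pair (A, B) is completely controllable.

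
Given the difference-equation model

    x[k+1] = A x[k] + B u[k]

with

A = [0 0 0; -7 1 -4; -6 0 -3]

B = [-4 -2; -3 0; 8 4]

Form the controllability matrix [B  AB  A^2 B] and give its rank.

AB = [[0, 0], [-7, -2], [0, 0]]
A^2B = [[0, 0], [-7, -2], [0, 0]]
Controllability matrix C = [B  AB  A^2B] = [[-4, -2, 0, 0, 0, 0], [-3, 0, -7, -2, -7, -2], [8, 4, 0, 0, 0, 0]]
The rows r1, r2, r3 of C are linearly dependent: 2·r1 + r3 = 0 (check each entry), so rank(C) ≤ 2.
The 2×2 minor from rows 1, 2, columns 1, 2 is (-4)·0 - (-2)·(-3) = 0 - 6 = -6 ≠ 0, so rank(C) = 2.
rank(C) = 2 < n = 3, so the pair (A, B) is not completely controllable.

2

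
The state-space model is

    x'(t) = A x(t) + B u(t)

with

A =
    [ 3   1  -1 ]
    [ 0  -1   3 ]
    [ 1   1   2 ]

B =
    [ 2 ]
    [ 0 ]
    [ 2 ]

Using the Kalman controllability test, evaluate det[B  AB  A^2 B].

72

AB = [[4], [6], [6]]
A^2B = [[12], [12], [22]]
Controllability matrix C = [B  AB  A^2B] = [[2, 4, 12], [0, 6, 12], [2, 6, 22]]
Expanding along the first row, det(C) = 2·(6·22 - 12·6) - 4·(0·22 - 12·2) + 12·(0·6 - 6·2) = 2·60 - 4·(-24) + 12·(-12) = 72
Since det(C) ≠ 0, rank(C) = 3 and the system is completely controllable.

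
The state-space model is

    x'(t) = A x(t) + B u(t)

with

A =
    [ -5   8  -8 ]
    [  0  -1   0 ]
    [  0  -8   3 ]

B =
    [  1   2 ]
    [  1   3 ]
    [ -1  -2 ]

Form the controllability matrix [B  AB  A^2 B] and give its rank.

AB = [[11, 30], [-1, -3], [-11, -30]]
A^2B = [[25, 66], [1, 3], [-25, -66]]
Controllability matrix C = [B  AB  A^2B] = [[1, 2, 11, 30, 25, 66], [1, 3, -1, -3, 1, 3], [-1, -2, -11, -30, -25, -66]]
The rows r1, r2, r3 of C are linearly dependent: r1 + r3 = 0 (check each entry), so rank(C) ≤ 2.
The 2×2 minor from rows 1, 2, columns 1, 2 is 1·3 - 2·1 = 3 - 2 = 1 ≠ 0, so rank(C) = 2.
rank(C) = 2 < n = 3, so the pair (A, B) is not completely controllable.

2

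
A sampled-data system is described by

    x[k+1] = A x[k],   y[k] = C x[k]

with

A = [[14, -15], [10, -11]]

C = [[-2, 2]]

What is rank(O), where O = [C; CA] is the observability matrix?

CA = [[-8, 8]]
Observability matrix O = [C; CA] = [[-2, 2], [-8, 8]]
Every row of O is a scalar multiple of row 1 = [-2, 2] (multipliers 1, 4), so the rows span a one-dimensional space.
O ≠ 0, hence rank(O) = 1.
rank(O) = 1 < n = 2, so the pair (A, C) is not completely observable.

1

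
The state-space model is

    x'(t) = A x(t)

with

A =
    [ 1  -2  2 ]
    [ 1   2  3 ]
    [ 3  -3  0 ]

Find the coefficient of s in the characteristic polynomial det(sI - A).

7

Expand det(sI - A) for the 3×3 matrix.
p(s) = s^3 - 3s^2 + 7s + 27.
(Check: constant term = det(-A) = (-1)^3 det A = 27; coefficient of s^2 = -tr A = -3.)
The coefficient of s is 7.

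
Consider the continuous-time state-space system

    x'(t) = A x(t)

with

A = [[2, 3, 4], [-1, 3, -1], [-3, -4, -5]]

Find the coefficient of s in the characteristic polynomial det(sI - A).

Expand det(sI - A) for the 3×3 matrix.
p(s) = s^3 - 8s - 8.
(Check: constant term = det(-A) = (-1)^3 det A = -8; coefficient of s^2 = -tr A = 0.)
The coefficient of s is -8.

-8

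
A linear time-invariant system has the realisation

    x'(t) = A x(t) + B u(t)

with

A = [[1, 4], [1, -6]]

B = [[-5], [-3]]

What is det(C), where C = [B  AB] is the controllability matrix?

AB = [[-17], [13]]
Controllability matrix C = [B  AB] = [[-5, -17], [-3, 13]]
det(C) = (-5)·13 - (-17)·(-3) = -65 - 51 = -116
Since det(C) ≠ 0, rank(C) = 2 and the system is completely controllable.

-116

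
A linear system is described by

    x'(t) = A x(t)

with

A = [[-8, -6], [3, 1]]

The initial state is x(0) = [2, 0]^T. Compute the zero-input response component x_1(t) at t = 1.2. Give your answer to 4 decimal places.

det(sI - A) = s^2 - (tr A)s + det A, with tr A = (-8) + 1 = -7 and det A = (-8)·1 - (-6)·3 = -8 - (-18) = 10.
So p(s) = det(sI - A) = s^2 + 7s + 10.
Factor s^2 + 7s + 10: two numbers with sum -7 and product 10 are -2 and -5, so s^2 + 7s + 10 = (s + 2)(s + 5).
Hence p(s) = (s + 2) (s + 5), with roots -5, -2.
The eigenvalues -5, -2 are distinct and real, so A is diagonalisable and x(t) = e^{At} x(0) = V diag(e^{λ_i t}) V^{-1} x(0), where the columns of V are the eigenvectors.
λ = -5: A - (-5)I = [[-3, -6], [3, 6]]. Row 1 gives (-3)·v1 + (-6)·v2 = 0, so take v_1 = [-2, 1]^T.
λ = -2: A - (-2)I = [[-6, -6], [3, 3]]. Row 1 gives (-6)·v1 + (-6)·v2 = 0, so take v_2 = [-1, 1]^T.
V = [v_1 v_2] = [[-2, -1], [1, 1]] has det V = -1, so V^{-1} = adj(V)/det V = [[-1, -1], [1, 2]].
Modal coordinates z(0) = V^{-1} x(0): (-1)·2 + (-1)·0 = -2; 1·2 + 2·0 = 2; so z(0) = [-2, 2]^T.
x_1(t) = Σ_i (v_i)_1 · z_i(0) · e^{λ_i t} (row 1 of V times the modal terms).
x_1(1.2) = (-2)·(-2)·e^{-5·1.2} + (-1)·2·e^{-2·1.2} = 4·0.002479 + (-2)·0.090718 = -0.1715.

-0.1715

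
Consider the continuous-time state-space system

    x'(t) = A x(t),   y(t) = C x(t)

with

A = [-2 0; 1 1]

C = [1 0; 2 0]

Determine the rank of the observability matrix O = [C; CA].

CA = [[-2, 0], [-4, 0]]
Observability matrix O = [C; CA] = [[1, 0], [2, 0], [-2, 0], [-4, 0]]
Every row of O is a scalar multiple of row 1 = [1, 0] (multipliers 1, 2, -2, -4), so the rows span a one-dimensional space.
O ≠ 0, hence rank(O) = 1.
rank(O) = 1 < n = 2, so the pair (A, C) is not completely observable.

1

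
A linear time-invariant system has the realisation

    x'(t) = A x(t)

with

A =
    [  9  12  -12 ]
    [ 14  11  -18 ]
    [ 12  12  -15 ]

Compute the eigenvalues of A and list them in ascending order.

det(sI - A) = s^3 - (tr A)s^2 + (M11 + M22 + M33)s - det A, where Mii is the 2×2 principal minor of A obtained by deleting row i and column i.
tr A = 9 + 11 + (-15) = 5; M11 = 11·(-15) - (-18)·12 = -165 - (-216) = 51; M22 = 9·(-15) - (-12)·12 = -135 - (-144) = 9; M33 = 9·11 - 12·14 = 99 - 168 = -69; sum of minors = -9.
det A = 9·(11·(-15) - (-18)·12) - 12·(14·(-15) - (-18)·12) + (-12)·(14·12 - 11·12) = 9·51 - 12·6 + (-12)·36 = -45.
So p(s) = det(sI - A) = s^3 - 5s^2 - 9s + 45.
Rational-root test: any integer root divides 45. Testing small divisors, s = -3 works: p(-3) = -27 + (-45) + 27 + 45 = 0, so (s + 3) is a factor.
Dividing, p(s) = (s + 3)(s^2 - 8s + 15).
Factor s^2 - 8s + 15: two numbers with sum 8 and product 15 are 5 and 3, so s^2 - 8s + 15 = (s - 5)(s - 3).
Hence p(s) = (s - 5) (s - 3) (s + 3), with roots -3, 3, 5.
At least one eigenvalue has non-negative real part, so the system is not asymptotically stable.

-3, 3, 5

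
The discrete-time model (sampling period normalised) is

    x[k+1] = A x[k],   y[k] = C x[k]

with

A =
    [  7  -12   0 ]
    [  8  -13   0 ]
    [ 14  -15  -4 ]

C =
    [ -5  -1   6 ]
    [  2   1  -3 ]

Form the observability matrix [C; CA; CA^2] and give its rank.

2

CA = [[41, -17, -24], [-20, 8, 12]]
CA^2 = [[-185, 89, 96], [92, -44, -48]]
Observability matrix O = [C; CA; CA^2] = [[-5, -1, 6], [2, 1, -3], [41, -17, -24], [-20, 8, 12], [-185, 89, 96], [92, -44, -48]]
The columns c1, c2, c3 of O are linearly dependent: c1 + c2 + c3 = 0 (check each entry), so rank(O) ≤ 2.
The 2×2 minor from rows 1, 2, columns 1, 2 is (-5)·1 - (-1)·2 = -5 - (-2) = -3 ≠ 0, so rank(O) = 2.
rank(O) = 2 < n = 3, so the pair (A, C) is not completely observable.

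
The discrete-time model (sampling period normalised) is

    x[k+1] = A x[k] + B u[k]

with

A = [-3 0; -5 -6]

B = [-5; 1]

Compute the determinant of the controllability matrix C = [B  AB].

AB = [[15], [19]]
Controllability matrix C = [B  AB] = [[-5, 15], [1, 19]]
det(C) = (-5)·19 - 15·1 = -95 - 15 = -110
Since det(C) ≠ 0, rank(C) = 2 and the system is completely controllable.

-110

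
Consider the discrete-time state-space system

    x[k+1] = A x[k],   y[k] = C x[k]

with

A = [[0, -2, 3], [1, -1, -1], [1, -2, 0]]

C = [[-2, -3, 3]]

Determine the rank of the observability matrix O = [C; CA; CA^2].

3

CA = [[0, 1, -3]]
CA^2 = [[-2, 5, -1]]
Observability matrix O = [C; CA; CA^2] = [[-2, -3, 3], [0, 1, -3], [-2, 5, -1]]
det(O) = (-2)·(1·(-1) - (-3)·5) - (-3)·(0·(-1) - (-3)·(-2)) + 3·(0·5 - 1·(-2)) = (-2)·14 - (-3)·(-6) + 3·2 = -40 ≠ 0, so rank(O) = 3.
rank(O) = 3 = n, so the pair (A, C) is completely observable.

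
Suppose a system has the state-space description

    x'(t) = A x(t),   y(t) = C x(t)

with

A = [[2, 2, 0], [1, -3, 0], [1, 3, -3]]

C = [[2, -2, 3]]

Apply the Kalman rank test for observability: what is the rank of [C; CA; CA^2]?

CA = [[5, 19, -9]]
CA^2 = [[20, -74, 27]]
Observability matrix O = [C; CA; CA^2] = [[2, -2, 3], [5, 19, -9], [20, -74, 27]]
det(O) = 2·(19·27 - (-9)·(-74)) - (-2)·(5·27 - (-9)·20) + 3·(5·(-74) - 19·20) = 2·(-153) - (-2)·315 + 3·(-750) = -1926 ≠ 0, so rank(O) = 3.
rank(O) = 3 = n, so the pair (A, C) is completely observable.

3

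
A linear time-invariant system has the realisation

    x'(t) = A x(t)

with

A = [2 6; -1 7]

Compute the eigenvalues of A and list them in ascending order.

4, 5

det(sI - A) = s^2 - (tr A)s + det A, with tr A = 2 + 7 = 9 and det A = 2·7 - 6·(-1) = 14 - (-6) = 20.
So p(s) = det(sI - A) = s^2 - 9s + 20.
Factor s^2 - 9s + 20: two numbers with sum 9 and product 20 are 5 and 4, so s^2 - 9s + 20 = (s - 5)(s - 4).
Hence p(s) = (s - 5) (s - 4), with roots 4, 5.
At least one eigenvalue has non-negative real part, so the system is not asymptotically stable.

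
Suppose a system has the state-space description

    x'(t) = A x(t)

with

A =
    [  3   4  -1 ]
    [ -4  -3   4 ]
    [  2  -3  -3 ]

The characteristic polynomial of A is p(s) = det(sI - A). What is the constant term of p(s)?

-29

Expand det(sI - A) for the 3×3 matrix.
p(s) = s^3 + 3s^2 + 21s - 29.
(Check: constant term = det(-A) = (-1)^3 det A = -29; coefficient of s^2 = -tr A = 3.)
The constant term is -29.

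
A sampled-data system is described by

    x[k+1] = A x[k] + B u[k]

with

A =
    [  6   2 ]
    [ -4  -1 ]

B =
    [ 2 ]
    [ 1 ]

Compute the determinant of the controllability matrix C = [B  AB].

AB = [[14], [-9]]
Controllability matrix C = [B  AB] = [[2, 14], [1, -9]]
det(C) = 2·(-9) - 14·1 = -18 - 14 = -32
Since det(C) ≠ 0, rank(C) = 2 and the system is completely controllable.

-32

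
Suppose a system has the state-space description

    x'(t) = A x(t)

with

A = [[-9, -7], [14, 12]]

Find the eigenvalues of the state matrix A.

-2, 5

det(sI - A) = s^2 - (tr A)s + det A, with tr A = (-9) + 12 = 3 and det A = (-9)·12 - (-7)·14 = -108 - (-98) = -10.
So p(s) = det(sI - A) = s^2 - 3s - 10.
Factor s^2 - 3s - 10: two numbers with sum 3 and product -10 are 5 and -2, so s^2 - 3s - 10 = (s - 5)(s + 2).
Hence p(s) = (s - 5) (s + 2), with roots -2, 5.
At least one eigenvalue has non-negative real part, so the system is not asymptotically stable.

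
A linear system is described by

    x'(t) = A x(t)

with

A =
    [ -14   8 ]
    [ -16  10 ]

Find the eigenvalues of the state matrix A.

-6, 2

det(sI - A) = s^2 - (tr A)s + det A, with tr A = (-14) + 10 = -4 and det A = (-14)·10 - 8·(-16) = -140 - (-128) = -12.
So p(s) = det(sI - A) = s^2 + 4s - 12.
Factor s^2 + 4s - 12: two numbers with sum -4 and product -12 are 2 and -6, so s^2 + 4s - 12 = (s - 2)(s + 6).
Hence p(s) = (s - 2) (s + 6), with roots -6, 2.
At least one eigenvalue has non-negative real part, so the system is not asymptotically stable.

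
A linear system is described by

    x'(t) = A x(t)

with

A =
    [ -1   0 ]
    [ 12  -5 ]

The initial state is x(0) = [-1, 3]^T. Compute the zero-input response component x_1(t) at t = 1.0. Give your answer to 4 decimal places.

-0.3679

det(sI - A) = s^2 - (tr A)s + det A, with tr A = (-1) + (-5) = -6 and det A = (-1)·(-5) - 0·12 = 5 - 0 = 5.
So p(s) = det(sI - A) = s^2 + 6s + 5.
Factor s^2 + 6s + 5: two numbers with sum -6 and product 5 are -1 and -5, so s^2 + 6s + 5 = (s + 1)(s + 5).
Hence p(s) = (s + 1) (s + 5), with roots -5, -1.
The eigenvalues -5, -1 are distinct and real, so A is diagonalisable and x(t) = e^{At} x(0) = V diag(e^{λ_i t}) V^{-1} x(0), where the columns of V are the eigenvectors.
λ = -5: A - (-5)I = [[4, 0], [12, 0]]. Row 1 gives 4·v1 + 0·v2 = 0, so take v_1 = [0, -1]^T.
λ = -1: A - (-1)I = [[0, 0], [12, -4]]. Row 2 gives 12·v1 + (-4)·v2 = 0, so take v_2 = [1, 3]^T.
V = [v_1 v_2] = [[0, 1], [-1, 3]] has det V = 1, so V^{-1} = adj(V)/det V = [[3, -1], [1, 0]].
Modal coordinates z(0) = V^{-1} x(0): 3·(-1) + (-1)·3 = -6; 1·(-1) + 0·3 = -1; so z(0) = [-6, -1]^T.
x_1(t) = Σ_i (v_i)_1 · z_i(0) · e^{λ_i t} (row 1 of V times the modal terms).
x_1(1.0) = 0·(-6)·e^{-5·1.0} + 1·(-1)·e^{-1·1.0} = 0·0.006738 + (-1)·0.367879 = -0.3679.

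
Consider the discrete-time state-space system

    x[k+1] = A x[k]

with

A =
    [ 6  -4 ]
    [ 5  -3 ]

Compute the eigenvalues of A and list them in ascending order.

det(zI - A) = z^2 - (tr A)z + det A, with tr A = 6 + (-3) = 3 and det A = 6·(-3) - (-4)·5 = -18 - (-20) = 2.
So p(z) = det(zI - A) = z^2 - 3z + 2.
Factor z^2 - 3z + 2: two numbers with sum 3 and product 2 are 2 and 1, so z^2 - 3z + 2 = (z - 2)(z - 1).
Hence p(z) = (z - 2) (z - 1), with roots 1, 2.

1, 2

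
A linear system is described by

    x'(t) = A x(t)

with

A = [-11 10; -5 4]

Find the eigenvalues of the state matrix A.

-6, -1

det(sI - A) = s^2 - (tr A)s + det A, with tr A = (-11) + 4 = -7 and det A = (-11)·4 - 10·(-5) = -44 - (-50) = 6.
So p(s) = det(sI - A) = s^2 + 7s + 6.
Factor s^2 + 7s + 6: two numbers with sum -7 and product 6 are -1 and -6, so s^2 + 7s + 6 = (s + 1)(s + 6).
Hence p(s) = (s + 1) (s + 6), with roots -6, -1.
All eigenvalues have negative real part, so the system is asymptotically stable.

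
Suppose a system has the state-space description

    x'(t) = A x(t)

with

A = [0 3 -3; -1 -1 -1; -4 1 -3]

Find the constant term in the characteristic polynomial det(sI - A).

Expand det(sI - A) for the 3×3 matrix.
p(s) = s^3 + 4s^2 - 5s - 18.
(Check: constant term = det(-A) = (-1)^3 det A = -18; coefficient of s^2 = -tr A = 4.)
The constant term is -18.

-18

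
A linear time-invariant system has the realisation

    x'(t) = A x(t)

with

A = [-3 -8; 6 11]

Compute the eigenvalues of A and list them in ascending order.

3, 5

det(sI - A) = s^2 - (tr A)s + det A, with tr A = (-3) + 11 = 8 and det A = (-3)·11 - (-8)·6 = -33 - (-48) = 15.
So p(s) = det(sI - A) = s^2 - 8s + 15.
Factor s^2 - 8s + 15: two numbers with sum 8 and product 15 are 5 and 3, so s^2 - 8s + 15 = (s - 5)(s - 3).
Hence p(s) = (s - 5) (s - 3), with roots 3, 5.
At least one eigenvalue has non-negative real part, so the system is not asymptotically stable.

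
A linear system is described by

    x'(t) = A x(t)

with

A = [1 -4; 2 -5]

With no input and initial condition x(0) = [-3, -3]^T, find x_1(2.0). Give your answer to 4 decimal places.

det(sI - A) = s^2 - (tr A)s + det A, with tr A = 1 + (-5) = -4 and det A = 1·(-5) - (-4)·2 = -5 - (-8) = 3.
So p(s) = det(sI - A) = s^2 + 4s + 3.
Factor s^2 + 4s + 3: two numbers with sum -4 and product 3 are -1 and -3, so s^2 + 4s + 3 = (s + 1)(s + 3).
Hence p(s) = (s + 1) (s + 3), with roots -3, -1.
The eigenvalues -3, -1 are distinct and real, so A is diagonalisable and x(t) = e^{At} x(0) = V diag(e^{λ_i t}) V^{-1} x(0), where the columns of V are the eigenvectors.
λ = -3: A - (-3)I = [[4, -4], [2, -2]]. Row 1 gives 4·v1 + (-4)·v2 = 0, so take v_1 = [-1, -1]^T.
λ = -1: A - (-1)I = [[2, -4], [2, -4]]. Row 1 gives 2·v1 + (-4)·v2 = 0, so take v_2 = [2, 1]^T.
V = [v_1 v_2] = [[-1, 2], [-1, 1]] has det V = 1, so V^{-1} = adj(V)/det V = [[1, -2], [1, -1]].
Modal coordinates z(0) = V^{-1} x(0): 1·(-3) + (-2)·(-3) = 3; 1·(-3) + (-1)·(-3) = 0; so z(0) = [3, 0]^T.
x_1(t) = Σ_i (v_i)_1 · z_i(0) · e^{λ_i t} (row 1 of V times the modal terms).
x_1(2.0) = (-1)·3·e^{-3·2.0} + 2·0·e^{-1·2.0} = (-3)·0.002479 + 0·0.135335 = -0.0074.

-0.0074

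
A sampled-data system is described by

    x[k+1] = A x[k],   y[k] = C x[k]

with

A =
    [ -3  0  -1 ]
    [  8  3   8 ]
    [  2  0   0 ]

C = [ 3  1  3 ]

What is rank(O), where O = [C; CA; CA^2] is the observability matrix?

CA = [[5, 3, 5]]
CA^2 = [[19, 9, 19]]
Observability matrix O = [C; CA; CA^2] = [[3, 1, 3], [5, 3, 5], [19, 9, 19]]
The columns c1, c2, c3 of O are linearly dependent: -c1 + c3 = 0 (check each entry), so rank(O) ≤ 2.
The 2×2 minor from rows 1, 2, columns 1, 2 is 3·3 - 1·5 = 9 - 5 = 4 ≠ 0, so rank(O) = 2.
rank(O) = 2 < n = 3, so the pair (A, C) is not completely observable.

2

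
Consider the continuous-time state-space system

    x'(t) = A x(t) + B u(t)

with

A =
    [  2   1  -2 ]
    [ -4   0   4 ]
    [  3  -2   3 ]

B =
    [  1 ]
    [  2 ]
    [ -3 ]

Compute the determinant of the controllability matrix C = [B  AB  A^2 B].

AB = [[10], [-16], [-10]]
A^2B = [[24], [-80], [32]]
Controllability matrix C = [B  AB  A^2B] = [[1, 10, 24], [2, -16, -80], [-3, -10, 32]]
Expanding along the first row, det(C) = 1·((-16)·32 - (-80)·(-10)) - 10·(2·32 - (-80)·(-3)) + 24·(2·(-10) - (-16)·(-3)) = 1·(-1312) - 10·(-176) + 24·(-68) = -1184
Since det(C) ≠ 0, rank(C) = 3 and the system is completely controllable.

-1184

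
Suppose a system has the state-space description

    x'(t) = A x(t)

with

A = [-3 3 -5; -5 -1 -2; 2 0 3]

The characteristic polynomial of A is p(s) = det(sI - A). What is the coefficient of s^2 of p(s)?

Expand det(sI - A) for the 3×3 matrix.
p(s) = s^3 + s^2 + 16s - 32.
(Check: constant term = det(-A) = (-1)^3 det A = -32; coefficient of s^2 = -tr A = 1.)
The coefficient of s^2 is 1.

1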